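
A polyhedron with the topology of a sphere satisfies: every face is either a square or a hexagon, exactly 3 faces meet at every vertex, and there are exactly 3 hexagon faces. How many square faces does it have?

Let x be the number of squares; then F = 3 + x.
Edge–face incidences: 2E = 6·3 + 4·x = 18 + 4x.
Every vertex has degree 3, so 3V = 2E.
Euler: V − E + F = 2 ⇒ (2E)/3 − E + (3 + x) = 2.
Multiply by 6: 2·(2E) − 3·(2E) + 6·(3 + x) = 12, i.e. 18 + 6x − (18 + 4x) = 12.
Collecting terms: 2x = 12, so x = 6.
Then 2E = 18 + 4·6 = 42, so E = 21, V = 2E/3 = 14, F = 3 + 6 = 9.

6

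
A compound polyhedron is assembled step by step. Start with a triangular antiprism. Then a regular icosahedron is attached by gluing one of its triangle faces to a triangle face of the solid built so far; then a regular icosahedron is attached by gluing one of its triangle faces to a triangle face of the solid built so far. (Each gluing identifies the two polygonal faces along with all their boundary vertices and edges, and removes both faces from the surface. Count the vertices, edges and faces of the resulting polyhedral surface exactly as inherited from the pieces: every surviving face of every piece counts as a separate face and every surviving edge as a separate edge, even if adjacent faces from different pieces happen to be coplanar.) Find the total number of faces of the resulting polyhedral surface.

44

A triangular antiprism: V=6, E=12, F=8.
Attach a regular icosahedron (V=12, E=30, F=20) along a 3-gon: merge 3 vertices and 3 edges, delete both glued faces → V=15, E=39, F=26.
Attach a regular icosahedron (V=12, E=30, F=20) along a 3-gon: merge 3 vertices and 3 edges, delete both glued faces → V=24, E=66, F=44.
Check: V − E + F = 24 − 66 + 44 = 2.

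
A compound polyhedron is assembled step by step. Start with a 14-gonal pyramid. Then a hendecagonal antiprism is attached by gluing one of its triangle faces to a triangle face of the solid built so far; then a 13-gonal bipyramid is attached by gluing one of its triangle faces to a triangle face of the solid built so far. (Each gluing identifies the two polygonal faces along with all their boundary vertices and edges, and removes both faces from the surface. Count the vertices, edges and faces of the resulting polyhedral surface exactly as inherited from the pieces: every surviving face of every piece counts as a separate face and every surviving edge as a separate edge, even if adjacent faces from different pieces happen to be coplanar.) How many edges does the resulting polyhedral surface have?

A 14-gonal pyramid: V=15, E=28, F=15.
Attach a hendecagonal antiprism (V=22, E=44, F=24) along a 3-gon: merge 3 vertices and 3 edges, delete both glued faces → V=34, E=69, F=37.
Attach a 13-gonal bipyramid (V=15, E=39, F=26) along a 3-gon: merge 3 vertices and 3 edges, delete both glued faces → V=46, E=105, F=61.
Check: V − E + F = 46 − 105 + 61 = 2.

105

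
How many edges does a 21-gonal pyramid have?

A pyramid on an n-gon base has one n-gon and n triangles: V = 21 + 1 = 22, E = 2·21 = 42, F = 21 + 1 = 22.
Check: V − E + F = 22 − 42 + 22 = 2.

42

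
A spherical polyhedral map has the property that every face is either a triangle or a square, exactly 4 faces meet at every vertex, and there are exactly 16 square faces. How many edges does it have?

Let x be the number of triangles; then F = 16 + x.
Edge–face incidences: 2E = 4·16 + 3·x = 64 + 3x.
Every vertex has degree 4, so 4V = 2E.
Euler: V − E + F = 2 ⇒ (2E)/4 − E + (16 + x) = 2.
Multiply by 8: 2·(2E) − 4·(2E) + 8·(16 + x) = 16, i.e. 128 + 8x − 2·(64 + 3x) = 16.
Collecting terms: 2x = 16, so x = 8.
Then 2E = 64 + 3·8 = 88, so E = 44, V = 2E/4 = 22, F = 16 + 8 = 24.

44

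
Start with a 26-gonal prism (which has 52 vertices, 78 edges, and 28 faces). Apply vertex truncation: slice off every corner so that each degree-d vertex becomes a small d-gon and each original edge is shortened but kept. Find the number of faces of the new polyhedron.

80

Truncation replaces each original edge-end by a new vertex, so V′ = 2E = 156.
Each original edge survives, and each old vertex of degree d contributes d new edges; summing degrees gives Σd = 2E, so E′ = E + 2E = 3E = 234.
Each original face survives and each original vertex becomes one new face: F′ = F + V = 80.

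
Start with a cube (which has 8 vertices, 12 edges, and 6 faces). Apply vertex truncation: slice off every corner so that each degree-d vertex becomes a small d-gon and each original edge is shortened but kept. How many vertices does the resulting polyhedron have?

Truncation replaces each original edge-end by a new vertex, so V′ = 2E = 24.
Each original edge survives, and each old vertex of degree d contributes d new edges; summing degrees gives Σd = 2E, so E′ = E + 2E = 3E = 36.
Each original face survives and each original vertex becomes one new face: F′ = F + V = 14.

24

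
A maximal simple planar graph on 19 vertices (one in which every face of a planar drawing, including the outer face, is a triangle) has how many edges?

In a plane triangulation 3F = 2E and V − E + F = 2, so E = 3V − 6 = 3·19 − 6 = 51.

51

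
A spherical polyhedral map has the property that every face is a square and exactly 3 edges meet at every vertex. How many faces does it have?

6

Each face has 4 edges and each edge borders two faces, so 2E = 4F.
Each vertex has degree 3, so 3V = 2E and hence V = 4F/3.
Euler: V − E + F = 2 ⇒ (4F/3) − (4F/2) + F = 2.
Multiply by 6: (8 − 12 + 6)F = 12, i.e. 2F = 12.
So F = 6, E = 4·6/2 = 12, V = 4·6/3 = 8.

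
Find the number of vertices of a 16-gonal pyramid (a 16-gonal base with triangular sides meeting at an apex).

17

A pyramid on an n-gon base has one n-gon and n triangles: V = 16 + 1 = 17, E = 2·16 = 32, F = 16 + 1 = 17.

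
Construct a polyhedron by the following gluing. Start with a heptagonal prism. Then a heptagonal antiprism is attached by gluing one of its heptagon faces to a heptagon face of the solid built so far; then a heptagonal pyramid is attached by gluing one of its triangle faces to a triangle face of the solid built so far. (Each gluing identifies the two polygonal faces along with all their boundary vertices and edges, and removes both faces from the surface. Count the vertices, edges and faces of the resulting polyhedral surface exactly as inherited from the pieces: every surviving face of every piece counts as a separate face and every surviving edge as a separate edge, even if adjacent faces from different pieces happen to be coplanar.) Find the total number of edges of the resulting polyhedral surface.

A heptagonal prism: V=14, E=21, F=9.
Attach a heptagonal antiprism (V=14, E=28, F=16) along a 7-gon: merge 7 vertices and 7 edges, delete both glued faces → V=21, E=42, F=23.
Attach a heptagonal pyramid (V=8, E=14, F=8) along a 3-gon: merge 3 vertices and 3 edges, delete both glued faces → V=26, E=53, F=29.
Check: V − E + F = 26 − 53 + 29 = 2.

53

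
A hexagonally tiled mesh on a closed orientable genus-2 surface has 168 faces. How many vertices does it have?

334

χ = 2 − 2·2 = -2, and every face is a hexagon so 6F = 2E.
E = 6·168/2 = 504. Then V = -2 + E − F = -2 + 504 − 168 = 334.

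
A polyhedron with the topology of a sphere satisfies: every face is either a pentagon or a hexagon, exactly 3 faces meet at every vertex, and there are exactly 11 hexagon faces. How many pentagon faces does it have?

Let x be the number of pentagons; then F = 11 + x.
Edge–face incidences: 2E = 6·11 + 5·x = 66 + 5x.
Every vertex has degree 3, so 3V = 2E.
Euler: V − E + F = 2 ⇒ (2E)/3 − E + (11 + x) = 2.
Multiply by 6: 2·(2E) − 3·(2E) + 6·(11 + x) = 12, i.e. 66 + 6x − (66 + 5x) = 12.
Collecting terms: x = 12.
Then 2E = 66 + 5·12 = 126, so E = 63, V = 2E/3 = 42, F = 11 + 12 = 23.

12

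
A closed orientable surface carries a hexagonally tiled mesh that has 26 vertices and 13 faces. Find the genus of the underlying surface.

Every face is a hexagon, so 2E = 6·13 = 78, giving E = 39.
χ = V − E + F = 26 − 39 + 13 = 0.
For a closed orientable surface χ = 2 − 2g, so g = (2 − (0))/2 = 1.

1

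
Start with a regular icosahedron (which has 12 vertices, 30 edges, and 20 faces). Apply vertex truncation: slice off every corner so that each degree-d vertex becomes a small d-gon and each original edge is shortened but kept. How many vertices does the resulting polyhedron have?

60

Truncation replaces each original edge-end by a new vertex, so V′ = 2E = 60.
Each original edge survives, and each old vertex of degree d contributes d new edges; summing degrees gives Σd = 2E, so E′ = E + 2E = 3E = 90.
Each original face survives and each original vertex becomes one new face: F′ = F + V = 32.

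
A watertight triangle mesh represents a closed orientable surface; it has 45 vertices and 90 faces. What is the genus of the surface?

1

Every face is a triangle, so 2E = 3·90 = 270, giving E = 135.
χ = V − E + F = 45 − 135 + 90 = 0.
For a closed orientable surface χ = 2 − 2g, so g = (2 − (0))/2 = 1.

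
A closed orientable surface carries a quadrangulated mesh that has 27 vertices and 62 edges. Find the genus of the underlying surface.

3

Every face is a square and each edge borders two faces, so 4F = 2·62, giving F = 31.
χ = V − E + F = 27 − 62 + 31 = -4.
For a closed orientable surface χ = 2 − 2g, so g = (2 − (-4))/2 = 3.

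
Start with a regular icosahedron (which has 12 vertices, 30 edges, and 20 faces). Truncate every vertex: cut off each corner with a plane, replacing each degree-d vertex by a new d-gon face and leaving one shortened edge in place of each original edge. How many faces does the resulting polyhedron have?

Truncation replaces each original edge-end by a new vertex, so V′ = 2E = 60.
Each original edge survives, and each old vertex of degree d contributes d new edges; summing degrees gives Σd = 2E, so E′ = E + 2E = 3E = 90.
Each original face survives and each original vertex becomes one new face: F′ = F + V = 32.

32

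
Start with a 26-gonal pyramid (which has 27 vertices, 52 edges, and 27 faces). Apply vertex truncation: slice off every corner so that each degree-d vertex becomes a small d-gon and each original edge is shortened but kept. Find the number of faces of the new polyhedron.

54

Truncation replaces each original edge-end by a new vertex, so V′ = 2E = 104.
Each original edge survives, and each old vertex of degree d contributes d new edges; summing degrees gives Σd = 2E, so E′ = E + 2E = 3E = 156.
Each original face survives and each original vertex becomes one new face: F′ = F + V = 54.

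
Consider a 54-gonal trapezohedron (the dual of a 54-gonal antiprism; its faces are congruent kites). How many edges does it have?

216

The n-trapezohedron (dual of the n-antiprism) has V = 2·54 + 2 = 110, E = 4·54 = 216, F = 2·54 = 108.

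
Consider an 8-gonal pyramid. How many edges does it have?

16

A pyramid on an n-gon base has one n-gon and n triangles: V = 8 + 1 = 9, E = 2·8 = 16, F = 8 + 1 = 9.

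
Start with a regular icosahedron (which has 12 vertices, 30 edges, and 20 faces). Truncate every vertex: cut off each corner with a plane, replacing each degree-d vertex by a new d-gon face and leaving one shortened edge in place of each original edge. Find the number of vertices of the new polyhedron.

60

Truncation replaces each original edge-end by a new vertex, so V′ = 2E = 60.
Each original edge survives, and each old vertex of degree d contributes d new edges; summing degrees gives Σd = 2E, so E′ = E + 2E = 3E = 90.
Each original face survives and each original vertex becomes one new face: F′ = F + V = 32.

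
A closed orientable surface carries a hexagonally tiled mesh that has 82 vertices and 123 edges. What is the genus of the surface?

Every face is a hexagon and each edge borders two faces, so 6F = 2·123, giving F = 41.
χ = V − E + F = 82 − 123 + 41 = 0.
For a closed orientable surface χ = 2 − 2g, so g = (2 − (0))/2 = 1.

1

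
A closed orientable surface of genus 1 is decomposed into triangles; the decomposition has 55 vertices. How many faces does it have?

110

χ = 2 − 2·1 = 0, and every face is a triangle so 3F = 2E.
V − E + F = 0 with E = 3F/2 gives 55 − (3/2 − 1)·F = 0, so F = 110 and E = 165.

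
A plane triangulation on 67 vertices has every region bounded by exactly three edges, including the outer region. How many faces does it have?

130

In a plane triangulation 3F = 2E and V − E + F = 2, so F = 2V − 4 = 2·67 − 4 = 130.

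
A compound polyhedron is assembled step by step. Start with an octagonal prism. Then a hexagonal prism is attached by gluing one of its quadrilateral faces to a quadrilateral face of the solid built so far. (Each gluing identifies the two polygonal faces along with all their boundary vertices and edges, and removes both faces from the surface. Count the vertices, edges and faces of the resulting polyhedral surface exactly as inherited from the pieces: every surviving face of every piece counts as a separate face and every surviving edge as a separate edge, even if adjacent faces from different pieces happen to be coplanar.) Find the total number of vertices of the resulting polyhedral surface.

An octagonal prism: V=16, E=24, F=10.
Attach a hexagonal prism (V=12, E=18, F=8) along a 4-gon: merge 4 vertices and 4 edges, delete both glued faces → V=24, E=38, F=16.
Check: V − E + F = 24 − 38 + 16 = 2.

24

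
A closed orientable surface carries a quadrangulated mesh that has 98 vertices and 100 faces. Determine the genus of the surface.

2

Every face is a square, so 2E = 4·100 = 400, giving E = 200.
χ = V − E + F = 98 − 200 + 100 = -2.
For a closed orientable surface χ = 2 − 2g, so g = (2 − (-2))/2 = 2.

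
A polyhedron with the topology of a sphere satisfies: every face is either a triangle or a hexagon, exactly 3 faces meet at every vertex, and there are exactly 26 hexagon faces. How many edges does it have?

Let x be the number of triangles; then F = 26 + x.
Edge–face incidences: 2E = 6·26 + 3·x = 156 + 3x.
Every vertex has degree 3, so 3V = 2E.
Euler: V − E + F = 2 ⇒ (2E)/3 − E + (26 + x) = 2.
Multiply by 6: 2·(2E) − 3·(2E) + 6·(26 + x) = 12, i.e. 156 + 6x − (156 + 3x) = 12.
Collecting terms: 3x = 12, so x = 4.
Then 2E = 156 + 3·4 = 168, so E = 84, V = 2E/3 = 56, F = 26 + 4 = 30.

84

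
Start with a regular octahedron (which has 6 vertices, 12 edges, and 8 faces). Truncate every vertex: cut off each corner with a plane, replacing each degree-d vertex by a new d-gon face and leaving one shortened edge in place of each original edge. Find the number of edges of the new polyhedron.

36

Truncation replaces each original edge-end by a new vertex, so V′ = 2E = 24.
Each original edge survives, and each old vertex of degree d contributes d new edges; summing degrees gives Σd = 2E, so E′ = E + 2E = 3E = 36.
Each original face survives and each original vertex becomes one new face: F′ = F + V = 14.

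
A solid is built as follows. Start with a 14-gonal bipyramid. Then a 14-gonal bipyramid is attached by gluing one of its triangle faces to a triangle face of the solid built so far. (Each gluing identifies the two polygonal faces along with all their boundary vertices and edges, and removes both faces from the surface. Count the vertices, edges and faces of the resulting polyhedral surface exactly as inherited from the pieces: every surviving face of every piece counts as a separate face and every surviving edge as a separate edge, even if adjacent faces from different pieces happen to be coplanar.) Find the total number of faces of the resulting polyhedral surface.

54

A 14-gonal bipyramid: V=16, E=42, F=28.
Attach a 14-gonal bipyramid (V=16, E=42, F=28) along a 3-gon: merge 3 vertices and 3 edges, delete both glued faces → V=29, E=81, F=54.
Check: V − E + F = 29 − 81 + 54 = 2.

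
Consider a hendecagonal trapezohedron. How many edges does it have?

44

The n-trapezohedron (dual of the n-antiprism) has V = 2·11 + 2 = 24, E = 4·11 = 44, F = 2·11 = 22.
Check: V − E + F = 24 − 44 + 22 = 2.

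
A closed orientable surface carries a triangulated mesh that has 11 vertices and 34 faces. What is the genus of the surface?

4

Every face is a triangle, so 2E = 3·34 = 102, giving E = 51.
χ = V − E + F = 11 − 51 + 34 = -6.
For a closed orientable surface χ = 2 − 2g, so g = (2 − (-6))/2 = 4.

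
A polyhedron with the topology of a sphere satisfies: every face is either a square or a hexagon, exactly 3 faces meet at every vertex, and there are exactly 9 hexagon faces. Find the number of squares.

Let x be the number of squares; then F = 9 + x.
Edge–face incidences: 2E = 6·9 + 4·x = 54 + 4x.
Every vertex has degree 3, so 3V = 2E.
Euler: V − E + F = 2 ⇒ (2E)/3 − E + (9 + x) = 2.
Multiply by 6: 2·(2E) − 3·(2E) + 6·(9 + x) = 12, i.e. 54 + 6x − (54 + 4x) = 12.
Collecting terms: 2x = 12, so x = 6.
Then 2E = 54 + 4·6 = 78, so E = 39, V = 2E/3 = 26, F = 9 + 6 = 15.

6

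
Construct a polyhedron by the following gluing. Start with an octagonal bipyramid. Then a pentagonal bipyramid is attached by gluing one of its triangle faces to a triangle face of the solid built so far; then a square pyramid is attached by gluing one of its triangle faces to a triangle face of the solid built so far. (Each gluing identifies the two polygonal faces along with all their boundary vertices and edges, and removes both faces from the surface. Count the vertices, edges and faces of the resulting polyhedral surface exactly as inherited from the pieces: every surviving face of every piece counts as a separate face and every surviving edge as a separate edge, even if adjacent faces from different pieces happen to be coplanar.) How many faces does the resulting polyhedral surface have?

27

An octagonal bipyramid: V=10, E=24, F=16.
Attach a pentagonal bipyramid (V=7, E=15, F=10) along a 3-gon: merge 3 vertices and 3 edges, delete both glued faces → V=14, E=36, F=24.
Attach a square pyramid (V=5, E=8, F=5) along a 3-gon: merge 3 vertices and 3 edges, delete both glued faces → V=16, E=41, F=27.
Check: V − E + F = 16 − 41 + 27 = 2.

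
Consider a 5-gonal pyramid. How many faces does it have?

A pyramid on an n-gon base has one n-gon and n triangles: V = 5 + 1 = 6, E = 2·5 = 10, F = 5 + 1 = 6.

6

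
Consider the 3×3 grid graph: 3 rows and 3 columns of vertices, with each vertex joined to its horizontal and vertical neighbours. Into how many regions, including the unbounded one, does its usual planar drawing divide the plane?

The grid has V = 3·3 = 9 vertices and E = 3·2 + 3·2 = 12 edges.
F = 2 − V + E = 2 − 9 + 12 = 5.

5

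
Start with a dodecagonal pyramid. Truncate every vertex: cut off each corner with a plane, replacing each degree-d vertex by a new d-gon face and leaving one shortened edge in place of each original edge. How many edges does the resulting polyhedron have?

The base solid has V = 13, E = 24, F = 13.
Truncation replaces each original edge-end by a new vertex, so V′ = 2E = 48.
Each original edge survives, and each old vertex of degree d contributes d new edges; summing degrees gives Σd = 2E, so E′ = E + 2E = 3E = 72.
Each original face survives and each original vertex becomes one new face: F′ = F + V = 26.

72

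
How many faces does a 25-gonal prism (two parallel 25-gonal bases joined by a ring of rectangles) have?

A prism on an n-gon has two n-gon bases and n rectangular sides: V = 2·25 = 50, E = 3·25 = 75, F = 25 + 2 = 27.
Check: V − E + F = 50 − 75 + 27 = 2.

27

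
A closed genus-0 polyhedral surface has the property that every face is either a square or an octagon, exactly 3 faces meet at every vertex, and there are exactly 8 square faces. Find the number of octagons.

2

Let x be the number of octagons; then F = 8 + x.
Edge–face incidences: 2E = 4·8 + 8·x = 32 + 8x.
Every vertex has degree 3, so 3V = 2E.
Euler: V − E + F = 2 ⇒ (2E)/3 − E + (8 + x) = 2.
Multiply by 6: 2·(2E) − 3·(2E) + 6·(8 + x) = 12, i.e. 48 + 6x − (32 + 8x) = 12.
Collecting terms: −2x + 16 = 12, so −2x = −4, so x = 2.
Then 2E = 32 + 8·2 = 48, so E = 24, V = 2E/3 = 16, F = 8 + 2 = 10.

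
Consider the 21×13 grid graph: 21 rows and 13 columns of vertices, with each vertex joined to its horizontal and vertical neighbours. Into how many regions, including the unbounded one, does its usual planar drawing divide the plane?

241

The grid has V = 21·13 = 273 vertices and E = 21·12 + 13·20 = 512 edges.
F = 2 − V + E = 2 − 273 + 512 = 241.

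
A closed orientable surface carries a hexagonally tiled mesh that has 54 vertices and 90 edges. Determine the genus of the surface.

Every face is a hexagon and each edge borders two faces, so 6F = 2·90, giving F = 30.
χ = V − E + F = 54 − 90 + 30 = -6.
For a closed orientable surface χ = 2 − 2g, so g = (2 − (-6))/2 = 4.

4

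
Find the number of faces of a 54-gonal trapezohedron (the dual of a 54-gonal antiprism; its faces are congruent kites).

108

The n-trapezohedron (dual of the n-antiprism) has V = 2·54 + 2 = 110, E = 4·54 = 216, F = 2·54 = 108.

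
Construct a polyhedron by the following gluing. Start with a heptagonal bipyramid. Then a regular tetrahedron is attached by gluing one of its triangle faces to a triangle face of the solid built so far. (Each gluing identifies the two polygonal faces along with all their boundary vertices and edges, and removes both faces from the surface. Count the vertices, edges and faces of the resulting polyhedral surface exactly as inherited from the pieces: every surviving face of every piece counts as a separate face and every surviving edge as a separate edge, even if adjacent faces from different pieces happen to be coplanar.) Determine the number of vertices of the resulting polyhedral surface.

A heptagonal bipyramid: V=9, E=21, F=14.
Attach a regular tetrahedron (V=4, E=6, F=4) along a 3-gon: merge 3 vertices and 3 edges, delete both glued faces → V=10, E=24, F=16.
Check: V − E + F = 10 − 24 + 16 = 2.

10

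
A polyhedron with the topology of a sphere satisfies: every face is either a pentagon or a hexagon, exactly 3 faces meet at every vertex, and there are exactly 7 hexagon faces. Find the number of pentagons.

12

Let x be the number of pentagons; then F = 7 + x.
Edge–face incidences: 2E = 6·7 + 5·x = 42 + 5x.
Every vertex has degree 3, so 3V = 2E.
Euler: V − E + F = 2 ⇒ (2E)/3 − E + (7 + x) = 2.
Multiply by 6: 2·(2E) − 3·(2E) + 6·(7 + x) = 12, i.e. 42 + 6x − (42 + 5x) = 12.
Collecting terms: x = 12.
Then 2E = 42 + 5·12 = 102, so E = 51, V = 2E/3 = 34, F = 7 + 12 = 19.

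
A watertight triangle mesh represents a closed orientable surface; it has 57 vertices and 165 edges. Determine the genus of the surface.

0

Every face is a triangle and each edge borders two faces, so 3F = 2·165, giving F = 110.
χ = V − E + F = 57 − 165 + 110 = 2.
For a closed orientable surface χ = 2 − 2g, so g = (2 − (2))/2 = 0.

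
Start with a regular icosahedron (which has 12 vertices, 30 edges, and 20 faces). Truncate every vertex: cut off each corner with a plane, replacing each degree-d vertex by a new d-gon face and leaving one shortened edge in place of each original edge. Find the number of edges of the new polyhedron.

Truncation replaces each original edge-end by a new vertex, so V′ = 2E = 60.
Each original edge survives, and each old vertex of degree d contributes d new edges; summing degrees gives Σd = 2E, so E′ = E + 2E = 3E = 90.
Each original face survives and each original vertex becomes one new face: F′ = F + V = 32.

90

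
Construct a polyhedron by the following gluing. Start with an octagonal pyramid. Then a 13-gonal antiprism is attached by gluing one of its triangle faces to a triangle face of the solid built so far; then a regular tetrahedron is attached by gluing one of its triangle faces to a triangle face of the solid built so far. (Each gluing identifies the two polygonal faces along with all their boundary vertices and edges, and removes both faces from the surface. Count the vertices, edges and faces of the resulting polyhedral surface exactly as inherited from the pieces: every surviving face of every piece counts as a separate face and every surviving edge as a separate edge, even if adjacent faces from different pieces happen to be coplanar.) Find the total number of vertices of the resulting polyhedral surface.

33

An octagonal pyramid: V=9, E=16, F=9.
Attach a 13-gonal antiprism (V=26, E=52, F=28) along a 3-gon: merge 3 vertices and 3 edges, delete both glued faces → V=32, E=65, F=35.
Attach a regular tetrahedron (V=4, E=6, F=4) along a 3-gon: merge 3 vertices and 3 edges, delete both glued faces → V=33, E=68, F=37.
Check: V − E + F = 33 − 68 + 37 = 2.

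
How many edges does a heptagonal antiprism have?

An antiprism on an n-gon has two n-gon caps and 2n triangles: V = 2·7 = 14, E = 4·7 = 28, F = 2·7 + 2 = 16.

28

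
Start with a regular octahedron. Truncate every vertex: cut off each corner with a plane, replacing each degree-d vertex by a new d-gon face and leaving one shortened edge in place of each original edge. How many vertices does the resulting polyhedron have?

The base solid has V = 6, E = 12, F = 8.
Truncation replaces each original edge-end by a new vertex, so V′ = 2E = 24.
Each original edge survives, and each old vertex of degree d contributes d new edges; summing degrees gives Σd = 2E, so E′ = E + 2E = 3E = 36.
Each original face survives and each original vertex becomes one new face: F′ = F + V = 14.

24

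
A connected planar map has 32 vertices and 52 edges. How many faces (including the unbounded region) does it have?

22

Euler's formula for a connected plane graph: V − E + F = 2, so F = 2 − 32 + 52 = 22.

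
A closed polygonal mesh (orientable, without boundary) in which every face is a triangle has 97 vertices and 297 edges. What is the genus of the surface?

2

Every face is a triangle and each edge borders two faces, so 3F = 2·297, giving F = 198.
χ = V − E + F = 97 − 297 + 198 = -2.
For a closed orientable surface χ = 2 − 2g, so g = (2 − (-2))/2 = 2.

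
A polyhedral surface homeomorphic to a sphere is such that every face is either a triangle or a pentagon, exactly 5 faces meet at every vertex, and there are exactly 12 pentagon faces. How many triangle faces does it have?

Let x be the number of triangles; then F = 12 + x.
Edge–face incidences: 2E = 5·12 + 3·x = 60 + 3x.
Every vertex has degree 5, so 5V = 2E.
Euler: V − E + F = 2 ⇒ (2E)/5 − E + (12 + x) = 2.
Multiply by 10: 2·(2E) − 5·(2E) + 10·(12 + x) = 20, i.e. 120 + 10x − 3·(60 + 3x) = 20.
Collecting terms: x − 60 = 20, so x = 80.
Then 2E = 60 + 3·80 = 300, so E = 150, V = 2E/5 = 60, F = 12 + 80 = 92.

80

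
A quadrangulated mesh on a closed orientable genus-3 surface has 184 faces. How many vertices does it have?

180

χ = 2 − 2·3 = -4, and every face is a square so 4F = 2E.
E = 4·184/2 = 368. Then V = -4 + E − F = -4 + 368 − 184 = 180.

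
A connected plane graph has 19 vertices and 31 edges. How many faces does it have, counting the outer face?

14

Euler's formula for a connected plane graph: V − E + F = 2, so F = 2 − 19 + 31 = 14.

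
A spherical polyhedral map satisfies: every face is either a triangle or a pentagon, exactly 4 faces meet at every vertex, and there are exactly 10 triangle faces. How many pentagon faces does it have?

Let x be the number of pentagons; then F = 10 + x.
Edge–face incidences: 2E = 3·10 + 5·x = 30 + 5x.
Every vertex has degree 4, so 4V = 2E.
Euler: V − E + F = 2 ⇒ (2E)/4 − E + (10 + x) = 2.
Multiply by 8: 2·(2E) − 4·(2E) + 8·(10 + x) = 16, i.e. 80 + 8x − 2·(30 + 5x) = 16.
Collecting terms: −2x + 20 = 16, so −2x = −4, so x = 2.
Then 2E = 30 + 5·2 = 40, so E = 20, V = 2E/4 = 10, F = 10 + 2 = 12.

2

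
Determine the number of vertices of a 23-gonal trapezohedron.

48

The n-trapezohedron (dual of the n-antiprism) has V = 2·23 + 2 = 48, E = 4·23 = 92, F = 2·23 = 46.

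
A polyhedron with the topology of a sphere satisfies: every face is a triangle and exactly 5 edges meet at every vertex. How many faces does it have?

Each face has 3 edges and each edge borders two faces, so 2E = 3F.
Each vertex has degree 5, so 5V = 2E and hence V = 3F/5.
Euler: V − E + F = 2 ⇒ (3F/5) − (3F/2) + F = 2.
Multiply by 10: (6 − 15 + 10)F = 20, i.e. 1F = 20.
So F = 20, E = 3·20/2 = 30, V = 3·20/5 = 12.

20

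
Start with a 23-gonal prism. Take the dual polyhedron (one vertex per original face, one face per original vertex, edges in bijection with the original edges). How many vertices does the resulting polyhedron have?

The base solid has V = 46, E = 69, F = 25.
The dual swaps V and F and preserves E: V′ = F = 25, E′ = E = 69, F′ = V = 46.

25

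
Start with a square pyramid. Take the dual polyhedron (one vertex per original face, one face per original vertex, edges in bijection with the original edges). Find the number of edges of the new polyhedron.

The base solid has V = 5, E = 8, F = 5.
The dual swaps V and F and preserves E: V′ = F = 5, E′ = E = 8, F′ = V = 5.

8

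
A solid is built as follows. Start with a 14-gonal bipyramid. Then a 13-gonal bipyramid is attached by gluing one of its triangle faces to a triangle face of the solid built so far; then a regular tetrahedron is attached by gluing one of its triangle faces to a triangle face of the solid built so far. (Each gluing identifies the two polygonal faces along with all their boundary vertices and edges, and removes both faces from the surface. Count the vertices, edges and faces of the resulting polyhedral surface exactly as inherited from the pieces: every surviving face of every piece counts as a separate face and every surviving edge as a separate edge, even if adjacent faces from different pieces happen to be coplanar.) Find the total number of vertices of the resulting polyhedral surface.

29

A 14-gonal bipyramid: V=16, E=42, F=28.
Attach a 13-gonal bipyramid (V=15, E=39, F=26) along a 3-gon: merge 3 vertices and 3 edges, delete both glued faces → V=28, E=78, F=52.
Attach a regular tetrahedron (V=4, E=6, F=4) along a 3-gon: merge 3 vertices and 3 edges, delete both glued faces → V=29, E=81, F=54.
Check: V − E + F = 29 − 81 + 54 = 2.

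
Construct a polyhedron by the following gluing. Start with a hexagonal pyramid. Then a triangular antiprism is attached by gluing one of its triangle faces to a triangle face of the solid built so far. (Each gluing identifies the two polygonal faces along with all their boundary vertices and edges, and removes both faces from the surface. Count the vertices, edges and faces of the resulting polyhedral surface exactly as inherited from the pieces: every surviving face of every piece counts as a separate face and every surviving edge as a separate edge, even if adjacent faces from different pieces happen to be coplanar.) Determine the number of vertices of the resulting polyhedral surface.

A hexagonal pyramid: V=7, E=12, F=7.
Attach a triangular antiprism (V=6, E=12, F=8) along a 3-gon: merge 3 vertices and 3 edges, delete both glued faces → V=10, E=21, F=13.
Check: V − E + F = 10 − 21 + 13 = 2.

10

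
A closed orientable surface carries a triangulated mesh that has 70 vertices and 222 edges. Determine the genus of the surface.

Every face is a triangle and each edge borders two faces, so 3F = 2·222, giving F = 148.
χ = V − E + F = 70 − 222 + 148 = -4.
For a closed orientable surface χ = 2 − 2g, so g = (2 − (-4))/2 = 3.

3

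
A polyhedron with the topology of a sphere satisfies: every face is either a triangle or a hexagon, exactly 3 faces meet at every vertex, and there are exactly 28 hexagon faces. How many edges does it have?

Let x be the number of triangles; then F = 28 + x.
Edge–face incidences: 2E = 6·28 + 3·x = 168 + 3x.
Every vertex has degree 3, so 3V = 2E.
Euler: V − E + F = 2 ⇒ (2E)/3 − E + (28 + x) = 2.
Multiply by 6: 2·(2E) − 3·(2E) + 6·(28 + x) = 12, i.e. 168 + 6x − (168 + 3x) = 12.
Collecting terms: 3x = 12, so x = 4.
Then 2E = 168 + 3·4 = 180, so E = 90, V = 2E/3 = 60, F = 28 + 4 = 32.

90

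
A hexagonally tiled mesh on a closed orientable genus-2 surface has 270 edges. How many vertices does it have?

χ = 2 − 2·2 = -2, and every face is a hexagon so 6F = 2E.
F = 2E/6 = 90. Then V = -2 + E − F = -2 + 270 − 90 = 178.

178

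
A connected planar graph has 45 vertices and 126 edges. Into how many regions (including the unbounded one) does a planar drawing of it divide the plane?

83

Euler's formula for a connected plane graph: V − E + F = 2, so F = 2 − 45 + 126 = 83.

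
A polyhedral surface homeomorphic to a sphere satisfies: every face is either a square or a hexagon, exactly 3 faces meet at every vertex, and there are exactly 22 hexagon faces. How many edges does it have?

Let x be the number of squares; then F = 22 + x.
Edge–face incidences: 2E = 6·22 + 4·x = 132 + 4x.
Every vertex has degree 3, so 3V = 2E.
Euler: V − E + F = 2 ⇒ (2E)/3 − E + (22 + x) = 2.
Multiply by 6: 2·(2E) − 3·(2E) + 6·(22 + x) = 12, i.e. 132 + 6x − (132 + 4x) = 12.
Collecting terms: 2x = 12, so x = 6.
Then 2E = 132 + 4·6 = 156, so E = 78, V = 2E/3 = 52, F = 22 + 6 = 28.

78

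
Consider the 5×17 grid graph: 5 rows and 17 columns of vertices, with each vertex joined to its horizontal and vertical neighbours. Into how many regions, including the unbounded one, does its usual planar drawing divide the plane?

65

The grid has V = 5·17 = 85 vertices and E = 5·16 + 17·4 = 148 edges.
F = 2 − V + E = 2 − 85 + 148 = 65.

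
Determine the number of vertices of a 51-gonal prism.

A prism on an n-gon has two n-gon bases and n rectangular sides: V = 2·51 = 102, E = 3·51 = 153, F = 51 + 2 = 53.
Check: V − E + F = 102 − 153 + 53 = 2.

102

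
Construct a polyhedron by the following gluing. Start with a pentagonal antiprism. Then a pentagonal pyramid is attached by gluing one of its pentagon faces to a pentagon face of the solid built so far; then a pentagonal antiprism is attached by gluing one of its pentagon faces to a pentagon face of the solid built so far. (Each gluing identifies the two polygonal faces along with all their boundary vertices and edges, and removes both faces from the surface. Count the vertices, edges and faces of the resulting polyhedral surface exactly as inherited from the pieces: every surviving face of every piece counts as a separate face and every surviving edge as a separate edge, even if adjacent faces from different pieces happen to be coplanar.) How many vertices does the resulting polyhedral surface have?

A pentagonal antiprism: V=10, E=20, F=12.
Attach a pentagonal pyramid (V=6, E=10, F=6) along a 5-gon: merge 5 vertices and 5 edges, delete both glued faces → V=11, E=25, F=16.
Attach a pentagonal antiprism (V=10, E=20, F=12) along a 5-gon: merge 5 vertices and 5 edges, delete both glued faces → V=16, E=40, F=26.
Check: V − E + F = 16 − 40 + 26 = 2.

16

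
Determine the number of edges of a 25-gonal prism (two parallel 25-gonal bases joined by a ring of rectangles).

75

A prism on an n-gon has two n-gon bases and n rectangular sides: V = 2·25 = 50, E = 3·25 = 75, F = 25 + 2 = 27.
Check: V − E + F = 50 − 75 + 27 = 2.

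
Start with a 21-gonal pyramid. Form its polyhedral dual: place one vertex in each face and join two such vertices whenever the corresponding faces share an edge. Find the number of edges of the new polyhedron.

The base solid has V = 22, E = 42, F = 22.
The dual swaps V and F and preserves E: V′ = F = 22, E′ = E = 42, F′ = V = 22.

42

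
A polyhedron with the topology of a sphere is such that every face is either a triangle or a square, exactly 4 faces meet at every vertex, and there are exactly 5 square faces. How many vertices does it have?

Let x be the number of triangles; then F = 5 + x.
Edge–face incidences: 2E = 4·5 + 3·x = 20 + 3x.
Every vertex has degree 4, so 4V = 2E.
Euler: V − E + F = 2 ⇒ (2E)/4 − E + (5 + x) = 2.
Multiply by 8: 2·(2E) − 4·(2E) + 8·(5 + x) = 16, i.e. 40 + 8x − 2·(20 + 3x) = 16.
Collecting terms: 2x = 16, so x = 8.
Then 2E = 20 + 3·8 = 44, so E = 22, V = 2E/4 = 11, F = 5 + 8 = 13.

11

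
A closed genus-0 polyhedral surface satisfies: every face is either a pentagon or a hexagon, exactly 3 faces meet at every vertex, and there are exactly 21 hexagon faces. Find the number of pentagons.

Let x be the number of pentagons; then F = 21 + x.
Edge–face incidences: 2E = 6·21 + 5·x = 126 + 5x.
Every vertex has degree 3, so 3V = 2E.
Euler: V − E + F = 2 ⇒ (2E)/3 − E + (21 + x) = 2.
Multiply by 6: 2·(2E) − 3·(2E) + 6·(21 + x) = 12, i.e. 126 + 6x − (126 + 5x) = 12.
Collecting terms: x = 12.
Then 2E = 126 + 5·12 = 186, so E = 93, V = 2E/3 = 62, F = 21 + 12 = 33.

12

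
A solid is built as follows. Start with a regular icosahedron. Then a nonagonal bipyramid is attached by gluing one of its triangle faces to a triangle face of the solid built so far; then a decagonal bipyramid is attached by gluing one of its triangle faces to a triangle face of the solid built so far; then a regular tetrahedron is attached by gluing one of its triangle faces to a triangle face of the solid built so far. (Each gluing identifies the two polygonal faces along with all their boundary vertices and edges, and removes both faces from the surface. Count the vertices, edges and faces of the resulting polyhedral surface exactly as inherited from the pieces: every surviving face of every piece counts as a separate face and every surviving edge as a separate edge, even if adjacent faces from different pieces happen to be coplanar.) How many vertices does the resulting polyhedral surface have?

30

A regular icosahedron: V=12, E=30, F=20.
Attach a nonagonal bipyramid (V=11, E=27, F=18) along a 3-gon: merge 3 vertices and 3 edges, delete both glued faces → V=20, E=54, F=36.
Attach a decagonal bipyramid (V=12, E=30, F=20) along a 3-gon: merge 3 vertices and 3 edges, delete both glued faces → V=29, E=81, F=54.
Attach a regular tetrahedron (V=4, E=6, F=4) along a 3-gon: merge 3 vertices and 3 edges, delete both glued faces → V=30, E=84, F=56.
Check: V − E + F = 30 − 84 + 56 = 2.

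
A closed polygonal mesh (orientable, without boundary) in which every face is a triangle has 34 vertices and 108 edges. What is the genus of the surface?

2

Every face is a triangle and each edge borders two faces, so 3F = 2·108, giving F = 72.
χ = V − E + F = 34 − 108 + 72 = -2.
For a closed orientable surface χ = 2 − 2g, so g = (2 − (-2))/2 = 2.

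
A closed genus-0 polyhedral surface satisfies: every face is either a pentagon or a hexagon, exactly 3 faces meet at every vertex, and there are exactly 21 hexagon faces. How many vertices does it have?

62

Let x be the number of pentagons; then F = 21 + x.
Edge–face incidences: 2E = 6·21 + 5·x = 126 + 5x.
Every vertex has degree 3, so 3V = 2E.
Euler: V − E + F = 2 ⇒ (2E)/3 − E + (21 + x) = 2.
Multiply by 6: 2·(2E) − 3·(2E) + 6·(21 + x) = 12, i.e. 126 + 6x − (126 + 5x) = 12.
Collecting terms: x = 12.
Then 2E = 126 + 5·12 = 186, so E = 93, V = 2E/3 = 62, F = 21 + 12 = 33.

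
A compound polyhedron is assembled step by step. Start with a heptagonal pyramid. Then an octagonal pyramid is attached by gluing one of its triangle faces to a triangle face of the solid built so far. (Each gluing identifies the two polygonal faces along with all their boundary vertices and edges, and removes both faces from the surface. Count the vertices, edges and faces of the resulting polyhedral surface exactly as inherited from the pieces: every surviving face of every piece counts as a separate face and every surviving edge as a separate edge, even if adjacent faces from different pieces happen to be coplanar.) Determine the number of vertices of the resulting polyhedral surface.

14

A heptagonal pyramid: V=8, E=14, F=8.
Attach an octagonal pyramid (V=9, E=16, F=9) along a 3-gon: merge 3 vertices and 3 edges, delete both glued faces → V=14, E=27, F=15.
Check: V − E + F = 14 − 27 + 15 = 2.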